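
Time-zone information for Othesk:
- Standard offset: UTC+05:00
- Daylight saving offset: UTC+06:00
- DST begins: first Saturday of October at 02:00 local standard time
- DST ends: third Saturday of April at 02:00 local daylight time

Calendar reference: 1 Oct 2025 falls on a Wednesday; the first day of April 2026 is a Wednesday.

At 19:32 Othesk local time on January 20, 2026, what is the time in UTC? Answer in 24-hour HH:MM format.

13:32

1 October 2025 is a Wednesday, so the first Saturday is October 4.
1 April 2026 is a Wednesday, so the first Saturday is April 4 and the third is April 18.
January 20, 2026 falls between 4 October 2025 and 18 April 2026, so daylight saving is in effect and Othesk is at UTC+06:00.
19:32 local − 6h = 13:32 UTC.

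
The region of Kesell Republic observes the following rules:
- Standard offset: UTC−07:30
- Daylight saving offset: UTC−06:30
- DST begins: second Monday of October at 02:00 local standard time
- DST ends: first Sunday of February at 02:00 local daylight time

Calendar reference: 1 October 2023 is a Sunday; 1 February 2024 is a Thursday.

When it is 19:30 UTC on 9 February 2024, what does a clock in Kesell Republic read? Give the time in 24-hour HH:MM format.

12:00

1 October 2023 is a Sunday, so the first Monday is October 2 and the second is October 9.
1 February 2024 is a Thursday, so the first Sunday is February 4.
At the standard offset (UTC−07:30), 19:30 UTC − 7h30m = 12:00 Kesell Republic standard time.
Daylight saving runs 9 October 2023 – 4 February 2024; the standard-time date in Kesell Republic, 9 February 2024, is outside that window, so Kesell Republic is on standard time at UTC−07:30.
19:30 UTC − 7h30m = 12:00 local.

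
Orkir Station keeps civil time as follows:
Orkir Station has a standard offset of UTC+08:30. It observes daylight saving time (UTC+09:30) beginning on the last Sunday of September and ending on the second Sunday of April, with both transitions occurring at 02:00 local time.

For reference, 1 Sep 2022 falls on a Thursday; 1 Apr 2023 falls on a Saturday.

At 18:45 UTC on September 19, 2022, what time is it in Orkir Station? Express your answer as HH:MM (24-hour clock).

1 September 2022 is a Thursday, so Sundays fall on 4, 11, 18, 25; the last is September 25.
1 April 2023 is a Saturday, so the first Sunday is April 2 and the second is April 9.
At the standard offset (UTC+08:30), 18:45 UTC + 8h30m = 03:15 Orkir Station standard time (rolling into the next day, 20 September 2022).
Daylight saving runs 25 September 2022 – 9 April 2023; the standard-time date in Orkir Station, September 20, 2022, is outside that window, so Orkir Station is on standard time at UTC+08:30.
18:45 UTC + 8h30m = 03:15 local (rolling into the next day, 20 September 2022).

03:15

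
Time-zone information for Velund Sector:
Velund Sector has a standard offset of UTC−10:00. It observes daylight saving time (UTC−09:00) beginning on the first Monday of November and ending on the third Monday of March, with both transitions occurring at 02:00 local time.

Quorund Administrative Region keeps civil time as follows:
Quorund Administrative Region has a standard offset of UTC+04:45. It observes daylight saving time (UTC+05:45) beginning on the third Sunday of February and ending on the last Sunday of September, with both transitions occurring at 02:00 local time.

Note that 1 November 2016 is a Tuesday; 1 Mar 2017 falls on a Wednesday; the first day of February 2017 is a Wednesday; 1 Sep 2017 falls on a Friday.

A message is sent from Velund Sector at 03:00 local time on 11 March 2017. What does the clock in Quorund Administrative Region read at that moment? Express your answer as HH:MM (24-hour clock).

1 November 2016 is a Tuesday, so the first Monday is November 7.
1 March 2017 is a Wednesday, so the first Monday is March 6 and the third is March 20.
11 March 2017 falls between 7 November 2016 and 20 March 2017, so daylight saving is in effect and Velund Sector is at UTC−09:00.
03:00 Velund Sector + 9h = 12:00 UTC.
1 February 2017 is a Wednesday, so the first Sunday is February 5 and the third is February 19.
1 September 2017 is a Friday, so Sundays fall on 3, 10, 17, 24; the last is September 24.
At the standard offset (UTC+04:45), 12:00 UTC + 4h45m = 16:45 Quorund Administrative Region standard time.
The standard-time date in Quorund Administrative Region, 11 March 2017, falls between 19 February and 24 September, so daylight saving is in effect and Quorund Administrative Region is at UTC+05:45.
12:00 UTC + 5h45m = 17:45 Quorund Administrative Region.

17:45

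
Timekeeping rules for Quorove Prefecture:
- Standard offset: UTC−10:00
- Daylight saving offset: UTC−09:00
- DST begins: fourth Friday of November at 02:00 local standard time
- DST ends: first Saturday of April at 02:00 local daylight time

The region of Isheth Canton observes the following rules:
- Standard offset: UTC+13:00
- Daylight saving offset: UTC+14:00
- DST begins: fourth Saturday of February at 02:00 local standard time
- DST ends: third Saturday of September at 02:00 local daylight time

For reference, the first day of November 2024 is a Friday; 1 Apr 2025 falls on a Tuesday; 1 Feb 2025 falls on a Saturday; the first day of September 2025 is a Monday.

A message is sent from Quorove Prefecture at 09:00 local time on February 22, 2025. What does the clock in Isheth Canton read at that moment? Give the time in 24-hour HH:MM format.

08:00

1 November 2024 is a Friday, so the first Friday is November 1 and the fourth is November 22.
1 April 2025 is a Tuesday, so the first Saturday is April 5.
February 22, 2025 falls between 22 November 2024 and 5 April 2025, so daylight saving is in effect and Quorove Prefecture is at UTC−09:00.
09:00 Quorove Prefecture + 9h = 18:00 UTC.
1 February 2025 is a Saturday, so the first Saturday is February 1 and the fourth is February 22.
1 September 2025 is a Monday, so the first Saturday is September 6 and the third is September 20.
At the standard offset (UTC+13:00), 18:00 UTC + 13h = 07:00 Isheth Canton standard time (rolling into the next day, 23 February 2025).
The standard-time date in Isheth Canton, February 23, 2025, falls between 22 February and 20 September, so daylight saving is in effect and Isheth Canton is at UTC+14:00.
18:00 UTC + 14h = 08:00 Isheth Canton (rolling into the next day, 23 February 2025).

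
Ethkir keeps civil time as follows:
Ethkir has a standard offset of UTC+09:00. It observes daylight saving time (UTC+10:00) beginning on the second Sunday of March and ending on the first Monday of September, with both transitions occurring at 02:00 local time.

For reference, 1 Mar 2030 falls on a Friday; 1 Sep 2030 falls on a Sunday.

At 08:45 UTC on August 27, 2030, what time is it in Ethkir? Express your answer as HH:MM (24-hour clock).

18:45

1 March 2030 is a Friday, so the first Sunday is March 3 and the second is March 10.
1 September 2030 is a Sunday, so the first Monday is September 2.
At the standard offset (UTC+09:00), 08:45 UTC + 9h = 17:45 Ethkir standard time.
The standard-time date in Ethkir, August 27, 2030, falls between 10 March and 2 September, so daylight saving is in effect and Ethkir is at UTC+10:00.
08:45 UTC + 10h = 18:45 local.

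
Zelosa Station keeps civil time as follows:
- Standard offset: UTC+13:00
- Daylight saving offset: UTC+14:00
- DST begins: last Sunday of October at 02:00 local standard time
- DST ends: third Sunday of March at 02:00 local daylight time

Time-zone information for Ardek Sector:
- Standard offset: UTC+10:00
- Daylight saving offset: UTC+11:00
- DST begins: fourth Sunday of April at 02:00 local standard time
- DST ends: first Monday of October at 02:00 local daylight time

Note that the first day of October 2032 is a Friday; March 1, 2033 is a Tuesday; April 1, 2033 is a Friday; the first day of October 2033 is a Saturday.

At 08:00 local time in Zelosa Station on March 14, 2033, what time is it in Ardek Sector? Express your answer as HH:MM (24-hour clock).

04:00

1 October 2032 is a Friday, so Sundays fall on 3, 10, 17, 24, 31; the last is October 31.
1 March 2033 is a Tuesday, so the first Sunday is March 6 and the third is March 20.
March 14, 2033 lies within the daylight-saving period (31 October 2032 – 20 March 2033), so Zelosa Station is on daylight time, UTC+14:00.
08:00 Zelosa Station − 14h = 18:00 UTC (rolling into the previous day, 13 March 2033).
1 April 2033 is a Friday, so the first Sunday is April 3 and the fourth is April 24.
1 October 2033 is a Saturday, so the first Monday is October 3.
At the standard offset (UTC+10:00), 18:00 UTC + 10h = 04:00 Ardek Sector standard time (rolling into the next day, 14 March 2033).
The standard-time date in Ardek Sector, March 14, 2033, does not fall between 24 April and 3 October, so daylight saving is not in effect and Ardek Sector is at UTC+10:00.
18:00 UTC + 10h = 04:00 Ardek Sector (rolling into the next day, 14 March 2033).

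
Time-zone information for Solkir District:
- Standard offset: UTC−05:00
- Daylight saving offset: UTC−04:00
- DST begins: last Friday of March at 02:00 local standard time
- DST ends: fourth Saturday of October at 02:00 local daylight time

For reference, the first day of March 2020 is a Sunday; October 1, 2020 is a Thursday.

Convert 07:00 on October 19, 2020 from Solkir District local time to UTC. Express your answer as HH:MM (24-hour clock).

11:00

1 March 2020 is a Sunday, so Fridays fall on 6, 13, 20, 27; the last is March 27.
1 October 2020 is a Thursday, so the first Saturday is October 3 and the fourth is October 24.
Daylight saving runs 27 March – 24 October; October 19, 2020 is inside that window, so Solkir District is at UTC−04:00.
07:00 local + 4h = 11:00 UTC.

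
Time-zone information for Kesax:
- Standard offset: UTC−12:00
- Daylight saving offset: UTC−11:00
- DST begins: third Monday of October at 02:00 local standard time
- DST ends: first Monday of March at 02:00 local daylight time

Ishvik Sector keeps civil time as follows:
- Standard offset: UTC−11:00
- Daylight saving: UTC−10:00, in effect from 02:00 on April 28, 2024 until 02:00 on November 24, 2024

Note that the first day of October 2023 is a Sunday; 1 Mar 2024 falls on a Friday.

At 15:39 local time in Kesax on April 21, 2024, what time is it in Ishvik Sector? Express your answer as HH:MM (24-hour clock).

1 October 2023 is a Sunday, so the first Monday is October 2 and the third is October 16.
1 March 2024 is a Friday, so the first Monday is March 4.
April 21, 2024 is outside the daylight-saving period (16 October 2023 – 4 March 2024), so Kesax is on standard time, UTC−12:00.
15:39 Kesax + 12h = 03:39 UTC (rolling into the next day, 22 April 2024).
At the standard offset (UTC−11:00), 03:39 UTC − 11h = 16:39 Ishvik Sector standard time (rolling into the previous day, 21 April 2024).
The standard-time date in Ishvik Sector, April 21, 2024, is outside the daylight-saving period (28 April – 24 November), so Ishvik Sector is on standard time, UTC−11:00.
03:39 UTC − 11h = 16:39 Ishvik Sector (rolling into the previous day, 21 April 2024).

16:39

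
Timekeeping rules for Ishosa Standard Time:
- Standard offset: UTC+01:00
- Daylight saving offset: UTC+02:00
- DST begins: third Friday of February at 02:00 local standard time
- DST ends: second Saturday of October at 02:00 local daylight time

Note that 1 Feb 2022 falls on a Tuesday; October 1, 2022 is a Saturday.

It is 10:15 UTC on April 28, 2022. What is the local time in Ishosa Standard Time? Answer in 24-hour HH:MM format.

1 February 2022 is a Tuesday, so the first Friday is February 4 and the third is February 18.
1 October 2022 is a Saturday, so the first Saturday is October 1 and the second is October 8.
At the standard offset (UTC+01:00), 10:15 UTC + 1h = 11:15 Ishosa Standard Time standard time.
The standard-time date in Ishosa Standard Time, April 28, 2022, lies within the daylight-saving period (18 February – 8 October), so Ishosa Standard Time is on daylight time, UTC+02:00.
10:15 UTC + 2h = 12:15 local.

12:15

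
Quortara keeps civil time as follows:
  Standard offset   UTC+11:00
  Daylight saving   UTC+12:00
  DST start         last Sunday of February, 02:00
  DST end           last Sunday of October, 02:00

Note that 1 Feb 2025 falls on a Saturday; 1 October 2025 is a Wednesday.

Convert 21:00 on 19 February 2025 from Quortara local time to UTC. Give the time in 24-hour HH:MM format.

10:00

1 February 2025 is a Saturday, so Sundays fall on 2, 9, 16, 23; the last is February 23.
1 October 2025 is a Wednesday, so Sundays fall on 5, 12, 19, 26; the last is October 26.
19 February 2025 does not fall between 23 February and 26 October, so daylight saving is not in effect and Quortara is at UTC+11:00.
21:00 local − 11h = 10:00 UTC.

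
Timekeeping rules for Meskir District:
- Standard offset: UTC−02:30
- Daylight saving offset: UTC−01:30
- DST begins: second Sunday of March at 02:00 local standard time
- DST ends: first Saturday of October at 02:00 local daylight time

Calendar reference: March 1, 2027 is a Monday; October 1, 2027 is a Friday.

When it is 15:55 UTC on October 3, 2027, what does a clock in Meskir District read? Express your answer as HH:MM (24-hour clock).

1 March 2027 is a Monday, so the first Sunday is March 7 and the second is March 14.
1 October 2027 is a Friday, so the first Saturday is October 2.
At the standard offset (UTC−02:30), 15:55 UTC − 2h30m = 13:25 Meskir District standard time.
The standard-time date in Meskir District, October 3, 2027, does not fall between 14 March and 2 October, so daylight saving is not in effect and Meskir District is at UTC−02:30.
15:55 UTC − 2h30m = 13:25 local.

13:25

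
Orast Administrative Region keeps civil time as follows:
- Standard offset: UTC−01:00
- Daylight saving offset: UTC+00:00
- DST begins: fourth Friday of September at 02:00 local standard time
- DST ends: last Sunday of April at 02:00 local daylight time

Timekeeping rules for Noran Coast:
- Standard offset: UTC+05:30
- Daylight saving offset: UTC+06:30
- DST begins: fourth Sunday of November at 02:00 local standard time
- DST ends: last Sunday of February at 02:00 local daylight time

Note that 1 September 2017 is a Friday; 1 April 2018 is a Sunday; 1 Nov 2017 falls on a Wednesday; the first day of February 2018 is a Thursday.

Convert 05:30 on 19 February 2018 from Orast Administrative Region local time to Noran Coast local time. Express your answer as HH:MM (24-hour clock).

1 September 2017 is a Friday, so the first Friday is September 1 and the fourth is September 22.
1 April 2018 is a Sunday, so Sundays fall on 1, 8, 15, 22, 29; the last is April 29.
19 February 2018 lies within the daylight-saving period (22 September 2017 – 29 April 2018), so Orast Administrative Region is on daylight time, UTC+00:00.
05:30 Orast Administrative Region − 0h = 05:30 UTC.
1 November 2017 is a Wednesday, so the first Sunday is November 5 and the fourth is November 26.
1 February 2018 is a Thursday, so Sundays fall on 4, 11, 18, 25; the last is February 25.
At the standard offset (UTC+05:30), 05:30 UTC + 5h30m = 11:00 Noran Coast standard time.
Daylight saving runs 26 November 2017 – 25 February 2018; the standard-time date in Noran Coast, 19 February 2018, is inside that window, so Noran Coast is at UTC+06:30.
05:30 UTC + 6h30m = 12:00 Noran Coast.

12:00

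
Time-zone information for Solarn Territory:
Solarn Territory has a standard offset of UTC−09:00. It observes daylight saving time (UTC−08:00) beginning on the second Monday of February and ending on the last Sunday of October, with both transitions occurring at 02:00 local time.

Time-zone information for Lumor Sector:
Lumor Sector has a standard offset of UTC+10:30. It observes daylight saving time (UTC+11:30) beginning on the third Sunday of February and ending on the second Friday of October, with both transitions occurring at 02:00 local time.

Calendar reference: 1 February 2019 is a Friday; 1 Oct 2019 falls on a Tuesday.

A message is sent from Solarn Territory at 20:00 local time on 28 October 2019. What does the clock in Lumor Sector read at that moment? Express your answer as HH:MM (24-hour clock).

15:30

1 February 2019 is a Friday, so the first Monday is February 4 and the second is February 11.
1 October 2019 is a Tuesday, so Sundays fall on 6, 13, 20, 27; the last is October 27.
Daylight saving runs 11 February – 27 October; 28 October 2019 is outside that window, so Solarn Territory is on standard time at UTC−09:00.
20:00 Solarn Territory + 9h = 05:00 UTC (rolling into the next day, 29 October 2019).
1 February 2019 is a Friday, so the first Sunday is February 3 and the third is February 17.
1 October 2019 is a Tuesday, so the first Friday is October 4 and the second is October 11.
At the standard offset (UTC+10:30), 05:00 UTC + 10h30m = 15:30 Lumor Sector standard time.
Daylight saving runs 17 February – 11 October; the standard-time date in Lumor Sector, 29 October 2019, is outside that window, so Lumor Sector is on standard time at UTC+10:30.
05:00 UTC + 10h30m = 15:30 Lumor Sector.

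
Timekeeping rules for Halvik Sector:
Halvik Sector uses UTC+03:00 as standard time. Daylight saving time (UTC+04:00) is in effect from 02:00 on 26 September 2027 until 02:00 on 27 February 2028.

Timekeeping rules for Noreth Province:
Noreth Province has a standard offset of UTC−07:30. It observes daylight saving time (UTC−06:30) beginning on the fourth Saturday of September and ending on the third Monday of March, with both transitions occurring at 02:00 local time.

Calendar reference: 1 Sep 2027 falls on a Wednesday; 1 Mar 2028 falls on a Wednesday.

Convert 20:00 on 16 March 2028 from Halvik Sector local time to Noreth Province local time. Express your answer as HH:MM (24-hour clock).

10:30

16 March 2028 is outside the daylight-saving period (26 September 2027 – 27 February 2028), so Halvik Sector is on standard time, UTC+03:00.
20:00 Halvik Sector − 3h = 17:00 UTC.
1 September 2027 is a Wednesday, so the first Saturday is September 4 and the fourth is September 25.
1 March 2028 is a Wednesday, so the first Monday is March 6 and the third is March 20.
At the standard offset (UTC−07:30), 17:00 UTC − 7h30m = 09:30 Noreth Province standard time.
The standard-time date in Noreth Province, 16 March 2028, lies within the daylight-saving period (25 September 2027 – 20 March 2028), so Noreth Province is on daylight time, UTC−06:30.
17:00 UTC − 6h30m = 10:30 Noreth Province.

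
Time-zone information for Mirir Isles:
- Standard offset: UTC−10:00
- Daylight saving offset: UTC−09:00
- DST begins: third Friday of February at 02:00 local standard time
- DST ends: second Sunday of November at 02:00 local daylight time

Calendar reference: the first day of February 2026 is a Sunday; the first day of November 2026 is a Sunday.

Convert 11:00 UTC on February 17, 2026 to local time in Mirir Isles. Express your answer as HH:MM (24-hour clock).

1 February 2026 is a Sunday, so the first Friday is February 6 and the third is February 20.
1 November 2026 is a Sunday, so the first Sunday is November 1 and the second is November 8.
At the standard offset (UTC−10:00), 11:00 UTC − 10h = 01:00 Mirir Isles standard time.
Daylight saving runs 20 February – 8 November; the standard-time date in Mirir Isles, February 17, 2026, is outside that window, so Mirir Isles is on standard time at UTC−10:00.
11:00 UTC − 10h = 01:00 local.

01:00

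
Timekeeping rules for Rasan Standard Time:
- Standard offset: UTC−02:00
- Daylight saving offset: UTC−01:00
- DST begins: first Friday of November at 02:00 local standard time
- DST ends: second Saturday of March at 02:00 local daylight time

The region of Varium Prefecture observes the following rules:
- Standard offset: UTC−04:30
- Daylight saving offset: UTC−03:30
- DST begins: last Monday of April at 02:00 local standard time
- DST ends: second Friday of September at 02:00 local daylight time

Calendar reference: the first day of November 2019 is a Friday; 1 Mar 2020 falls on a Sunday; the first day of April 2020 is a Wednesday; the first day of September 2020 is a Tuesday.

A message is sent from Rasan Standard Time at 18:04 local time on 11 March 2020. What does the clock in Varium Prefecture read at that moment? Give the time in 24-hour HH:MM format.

14:34

1 November 2019 is a Friday, so the first Friday is November 1.
1 March 2020 is a Sunday, so the first Saturday is March 7 and the second is March 14.
11 March 2020 falls between 1 November 2019 and 14 March 2020, so daylight saving is in effect and Rasan Standard Time is at UTC−01:00.
18:04 Rasan Standard Time + 1h = 19:04 UTC.
1 April 2020 is a Wednesday, so Mondays fall on 6, 13, 20, 27; the last is April 27.
1 September 2020 is a Tuesday, so the first Friday is September 4 and the second is September 11.
At the standard offset (UTC−04:30), 19:04 UTC − 4h30m = 14:34 Varium Prefecture standard time.
The standard-time date in Varium Prefecture, 11 March 2020, does not fall between 27 April and 11 September, so daylight saving is not in effect and Varium Prefecture is at UTC−04:30.
19:04 UTC − 4h30m = 14:34 Varium Prefecture.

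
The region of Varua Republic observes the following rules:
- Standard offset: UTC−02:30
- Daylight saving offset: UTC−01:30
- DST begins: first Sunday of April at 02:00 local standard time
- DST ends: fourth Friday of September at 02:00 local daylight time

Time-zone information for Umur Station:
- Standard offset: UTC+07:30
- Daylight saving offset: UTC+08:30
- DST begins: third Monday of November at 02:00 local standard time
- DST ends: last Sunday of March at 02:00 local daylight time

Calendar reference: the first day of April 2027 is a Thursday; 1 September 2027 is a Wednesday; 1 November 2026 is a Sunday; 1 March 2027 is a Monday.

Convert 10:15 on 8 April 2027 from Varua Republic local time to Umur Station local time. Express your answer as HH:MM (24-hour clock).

19:15

1 April 2027 is a Thursday, so the first Sunday is April 4.
1 September 2027 is a Wednesday, so the first Friday is September 3 and the fourth is September 24.
8 April 2027 lies within the daylight-saving period (4 April – 24 September), so Varua Republic is on daylight time, UTC−01:30.
10:15 Varua Republic + 1h30m = 11:45 UTC.
1 November 2026 is a Sunday, so the first Monday is November 2 and the third is November 16.
1 March 2027 is a Monday, so Sundays fall on 7, 14, 21, 28; the last is March 28.
At the standard offset (UTC+07:30), 11:45 UTC + 7h30m = 19:15 Umur Station standard time.
The standard-time date in Umur Station, 8 April 2027, does not fall between 16 November 2026 and 28 March 2027, so daylight saving is not in effect and Umur Station is at UTC+07:30.
11:45 UTC + 7h30m = 19:15 Umur Station.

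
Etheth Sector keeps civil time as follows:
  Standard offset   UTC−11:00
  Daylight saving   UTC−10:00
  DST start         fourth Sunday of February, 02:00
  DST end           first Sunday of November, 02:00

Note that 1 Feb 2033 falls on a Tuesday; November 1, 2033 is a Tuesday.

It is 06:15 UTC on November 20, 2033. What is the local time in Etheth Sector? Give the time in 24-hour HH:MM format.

19:15

1 February 2033 is a Tuesday, so the first Sunday is February 6 and the fourth is February 27.
1 November 2033 is a Tuesday, so the first Sunday is November 6.
At the standard offset (UTC−11:00), 06:15 UTC − 11h = 19:15 Etheth Sector standard time (rolling into the previous day, 19 November 2033).
The standard-time date in Etheth Sector, November 19, 2033, does not fall between 27 February and 6 November, so daylight saving is not in effect and Etheth Sector is at UTC−11:00.
06:15 UTC − 11h = 19:15 local (rolling into the previous day, 19 November 2033).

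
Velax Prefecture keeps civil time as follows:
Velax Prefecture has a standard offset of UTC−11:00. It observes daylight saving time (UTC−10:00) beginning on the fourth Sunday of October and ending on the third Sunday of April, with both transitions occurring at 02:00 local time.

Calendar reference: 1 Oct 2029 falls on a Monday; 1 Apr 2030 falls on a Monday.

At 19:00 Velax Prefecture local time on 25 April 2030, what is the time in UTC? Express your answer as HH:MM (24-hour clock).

1 October 2029 is a Monday, so the first Sunday is October 7 and the fourth is October 28.
1 April 2030 is a Monday, so the first Sunday is April 7 and the third is April 21.
25 April 2030 is outside the daylight-saving period (28 October 2029 – 21 April 2030), so Velax Prefecture is on standard time, UTC−11:00.
19:00 local + 11h = 06:00 UTC (rolling into the next day, 26 April 2030).

06:00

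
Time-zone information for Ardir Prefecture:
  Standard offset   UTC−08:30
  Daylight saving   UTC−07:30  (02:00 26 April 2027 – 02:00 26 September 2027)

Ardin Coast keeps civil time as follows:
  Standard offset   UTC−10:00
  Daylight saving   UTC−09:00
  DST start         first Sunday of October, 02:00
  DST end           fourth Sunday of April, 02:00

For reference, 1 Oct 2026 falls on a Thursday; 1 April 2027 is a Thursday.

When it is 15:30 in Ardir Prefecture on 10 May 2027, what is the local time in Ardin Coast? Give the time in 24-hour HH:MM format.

10 May 2027 lies within the daylight-saving period (26 April – 26 September), so Ardir Prefecture is on daylight time, UTC−07:30.
15:30 Ardir Prefecture + 7h30m = 23:00 UTC.
1 October 2026 is a Thursday, so the first Sunday is October 4.
1 April 2027 is a Thursday, so the first Sunday is April 4 and the fourth is April 25.
At the standard offset (UTC−10:00), 23:00 UTC − 10h = 13:00 Ardin Coast standard time.
The standard-time date in Ardin Coast, 10 May 2027, is outside the daylight-saving period (4 October 2026 – 25 April 2027), so Ardin Coast is on standard time, UTC−10:00.
23:00 UTC − 10h = 13:00 Ardin Coast.

13:00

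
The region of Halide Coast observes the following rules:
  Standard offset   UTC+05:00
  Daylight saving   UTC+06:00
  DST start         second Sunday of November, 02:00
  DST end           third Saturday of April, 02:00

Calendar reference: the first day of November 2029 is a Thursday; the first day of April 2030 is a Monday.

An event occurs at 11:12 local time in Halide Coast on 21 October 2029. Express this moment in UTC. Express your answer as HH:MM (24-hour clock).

06:12

1 November 2029 is a Thursday, so the first Sunday is November 4 and the second is November 11.
1 April 2030 is a Monday, so the first Saturday is April 6 and the third is April 20.
21 October 2029 is outside the daylight-saving period (11 November 2029 – 20 April 2030), so Halide Coast is on standard time, UTC+05:00.
11:12 local − 5h = 06:12 UTC.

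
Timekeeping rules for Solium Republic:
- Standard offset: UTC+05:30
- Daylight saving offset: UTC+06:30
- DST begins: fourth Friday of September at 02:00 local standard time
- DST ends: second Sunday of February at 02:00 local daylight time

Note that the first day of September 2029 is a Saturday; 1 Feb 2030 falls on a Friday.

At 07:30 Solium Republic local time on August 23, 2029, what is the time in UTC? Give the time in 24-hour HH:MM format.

02:00

1 September 2029 is a Saturday, so the first Friday is September 7 and the fourth is September 28.
1 February 2030 is a Friday, so the first Sunday is February 3 and the second is February 10.
August 23, 2029 does not fall between 28 September 2029 and 10 February 2030, so daylight saving is not in effect and Solium Republic is at UTC+05:30.
07:30 local − 5h30m = 02:00 UTC.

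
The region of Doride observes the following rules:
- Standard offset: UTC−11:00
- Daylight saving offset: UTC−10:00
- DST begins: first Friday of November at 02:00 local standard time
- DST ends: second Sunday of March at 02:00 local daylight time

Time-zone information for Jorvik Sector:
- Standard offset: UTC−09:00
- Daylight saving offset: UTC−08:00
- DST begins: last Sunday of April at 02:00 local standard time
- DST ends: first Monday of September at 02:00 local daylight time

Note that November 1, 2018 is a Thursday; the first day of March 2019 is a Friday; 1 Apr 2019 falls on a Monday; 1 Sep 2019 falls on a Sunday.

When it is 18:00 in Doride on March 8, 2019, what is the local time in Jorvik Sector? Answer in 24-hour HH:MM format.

19:00

1 November 2018 is a Thursday, so the first Friday is November 2.
1 March 2019 is a Friday, so the first Sunday is March 3 and the second is March 10.
March 8, 2019 falls between 2 November 2018 and 10 March 2019, so daylight saving is in effect and Doride is at UTC−10:00.
18:00 Doride + 10h = 04:00 UTC (rolling into the next day, 9 March 2019).
1 April 2019 is a Monday, so Sundays fall on 7, 14, 21, 28; the last is April 28.
1 September 2019 is a Sunday, so the first Monday is September 2.
At the standard offset (UTC−09:00), 04:00 UTC − 9h = 19:00 Jorvik Sector standard time (rolling into the previous day, 8 March 2019).
The standard-time date in Jorvik Sector, March 8, 2019, does not fall between 28 April and 2 September, so daylight saving is not in effect and Jorvik Sector is at UTC−09:00.
04:00 UTC − 9h = 19:00 Jorvik Sector (rolling into the previous day, 8 March 2019).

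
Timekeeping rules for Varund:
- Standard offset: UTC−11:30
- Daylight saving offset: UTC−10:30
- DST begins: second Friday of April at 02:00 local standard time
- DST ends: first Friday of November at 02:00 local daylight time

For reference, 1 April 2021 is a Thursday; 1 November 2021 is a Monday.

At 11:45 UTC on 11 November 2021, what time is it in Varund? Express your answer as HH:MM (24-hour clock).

1 April 2021 is a Thursday, so the first Friday is April 2 and the second is April 9.
1 November 2021 is a Monday, so the first Friday is November 5.
At the standard offset (UTC−11:30), 11:45 UTC − 11h30m = 00:15 Varund standard time.
The standard-time date in Varund, 11 November 2021, does not fall between 9 April and 5 November, so daylight saving is not in effect and Varund is at UTC−11:30.
11:45 UTC − 11h30m = 00:15 local.

00:15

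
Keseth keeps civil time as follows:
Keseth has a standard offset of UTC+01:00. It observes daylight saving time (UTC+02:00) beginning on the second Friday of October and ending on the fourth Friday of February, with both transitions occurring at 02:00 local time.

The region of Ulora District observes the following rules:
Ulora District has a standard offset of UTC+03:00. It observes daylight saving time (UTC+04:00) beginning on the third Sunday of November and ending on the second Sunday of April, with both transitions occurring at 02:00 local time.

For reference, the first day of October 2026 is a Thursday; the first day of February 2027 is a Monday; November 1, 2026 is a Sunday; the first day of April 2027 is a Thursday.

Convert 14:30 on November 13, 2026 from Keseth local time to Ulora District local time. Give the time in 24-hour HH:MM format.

1 October 2026 is a Thursday, so the first Friday is October 2 and the second is October 9.
1 February 2027 is a Monday, so the first Friday is February 5 and the fourth is February 26.
November 13, 2026 falls between 9 October 2026 and 26 February 2027, so daylight saving is in effect and Keseth is at UTC+02:00.
14:30 Keseth − 2h = 12:30 UTC.
1 November 2026 is a Sunday, so the first Sunday is November 1 and the third is November 15.
1 April 2027 is a Thursday, so the first Sunday is April 4 and the second is April 11.
At the standard offset (UTC+03:00), 12:30 UTC + 3h = 15:30 Ulora District standard time.
Daylight saving runs 15 November 2026 – 11 April 2027; the standard-time date in Ulora District, November 13, 2026, is outside that window, so Ulora District is on standard time at UTC+03:00.
12:30 UTC + 3h = 15:30 Ulora District.

15:30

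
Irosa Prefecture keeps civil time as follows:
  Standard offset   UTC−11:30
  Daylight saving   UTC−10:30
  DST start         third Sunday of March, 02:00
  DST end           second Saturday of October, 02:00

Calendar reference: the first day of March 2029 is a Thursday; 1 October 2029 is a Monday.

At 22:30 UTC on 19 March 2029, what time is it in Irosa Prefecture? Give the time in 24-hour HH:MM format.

1 March 2029 is a Thursday, so the first Sunday is March 4 and the third is March 18.
1 October 2029 is a Monday, so the first Saturday is October 6 and the second is October 13.
At the standard offset (UTC−11:30), 22:30 UTC − 11h30m = 11:00 Irosa Prefecture standard time.
Daylight saving runs 18 March – 13 October; the standard-time date in Irosa Prefecture, 19 March 2029, is inside that window, so Irosa Prefecture is at UTC−10:30.
22:30 UTC − 10h30m = 12:00 local.

12:00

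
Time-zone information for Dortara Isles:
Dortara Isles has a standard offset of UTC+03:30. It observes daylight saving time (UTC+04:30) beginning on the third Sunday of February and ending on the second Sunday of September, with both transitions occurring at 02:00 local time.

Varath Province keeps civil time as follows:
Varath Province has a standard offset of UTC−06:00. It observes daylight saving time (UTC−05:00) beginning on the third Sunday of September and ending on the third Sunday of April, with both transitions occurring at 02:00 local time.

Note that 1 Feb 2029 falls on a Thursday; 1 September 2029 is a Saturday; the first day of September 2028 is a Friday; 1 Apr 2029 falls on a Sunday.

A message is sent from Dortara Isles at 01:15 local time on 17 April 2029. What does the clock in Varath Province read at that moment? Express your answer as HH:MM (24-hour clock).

14:45

1 February 2029 is a Thursday, so the first Sunday is February 4 and the third is February 18.
1 September 2029 is a Saturday, so the first Sunday is September 2 and the second is September 9.
17 April 2029 lies within the daylight-saving period (18 February – 9 September), so Dortara Isles is on daylight time, UTC+04:30.
01:15 Dortara Isles − 4h30m = 20:45 UTC (rolling into the previous day, 16 April 2029).
1 September 2028 is a Friday, so the first Sunday is September 3 and the third is September 17.
1 April 2029 is a Sunday, so the first Sunday is April 1 and the third is April 15.
At the standard offset (UTC−06:00), 20:45 UTC − 6h = 14:45 Varath Province standard time.
Daylight saving runs 17 September 2028 – 15 April 2029; the standard-time date in Varath Province, 16 April 2029, is outside that window, so Varath Province is on standard time at UTC−06:00.
20:45 UTC − 6h = 14:45 Varath Province.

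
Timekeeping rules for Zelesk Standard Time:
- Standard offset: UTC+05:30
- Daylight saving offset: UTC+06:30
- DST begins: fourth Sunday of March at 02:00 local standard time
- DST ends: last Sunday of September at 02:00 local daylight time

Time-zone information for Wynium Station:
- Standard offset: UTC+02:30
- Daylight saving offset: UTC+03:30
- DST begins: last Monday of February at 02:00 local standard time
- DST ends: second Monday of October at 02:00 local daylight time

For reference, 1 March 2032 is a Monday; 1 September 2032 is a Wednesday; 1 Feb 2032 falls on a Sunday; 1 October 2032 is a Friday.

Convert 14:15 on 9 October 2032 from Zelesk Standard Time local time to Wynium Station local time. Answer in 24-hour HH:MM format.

12:15

1 March 2032 is a Monday, so the first Sunday is March 7 and the fourth is March 28.
1 September 2032 is a Wednesday, so Sundays fall on 5, 12, 19, 26; the last is September 26.
9 October 2032 is outside the daylight-saving period (28 March – 26 September), so Zelesk Standard Time is on standard time, UTC+05:30.
14:15 Zelesk Standard Time − 5h30m = 08:45 UTC.
1 February 2032 is a Sunday, so Mondays fall on 2, 9, 16, 23; the last is February 23.
1 October 2032 is a Friday, so the first Monday is October 4 and the second is October 11.
At the standard offset (UTC+02:30), 08:45 UTC + 2h30m = 11:15 Wynium Station standard time.
The standard-time date in Wynium Station, 9 October 2032, falls between 23 February and 11 October, so daylight saving is in effect and Wynium Station is at UTC+03:30.
08:45 UTC + 3h30m = 12:15 Wynium Station.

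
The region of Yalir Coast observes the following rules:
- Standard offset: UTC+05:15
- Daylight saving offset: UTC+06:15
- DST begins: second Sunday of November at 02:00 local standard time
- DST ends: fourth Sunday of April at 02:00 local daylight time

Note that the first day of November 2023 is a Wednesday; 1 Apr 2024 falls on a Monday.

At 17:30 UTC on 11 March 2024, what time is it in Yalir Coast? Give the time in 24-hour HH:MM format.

1 November 2023 is a Wednesday, so the first Sunday is November 5 and the second is November 12.
1 April 2024 is a Monday, so the first Sunday is April 7 and the fourth is April 28.
At the standard offset (UTC+05:15), 17:30 UTC + 5h15m = 22:45 Yalir Coast standard time.
The standard-time date in Yalir Coast, 11 March 2024, falls between 12 November 2023 and 28 April 2024, so daylight saving is in effect and Yalir Coast is at UTC+06:15.
17:30 UTC + 6h15m = 23:45 local.

23:45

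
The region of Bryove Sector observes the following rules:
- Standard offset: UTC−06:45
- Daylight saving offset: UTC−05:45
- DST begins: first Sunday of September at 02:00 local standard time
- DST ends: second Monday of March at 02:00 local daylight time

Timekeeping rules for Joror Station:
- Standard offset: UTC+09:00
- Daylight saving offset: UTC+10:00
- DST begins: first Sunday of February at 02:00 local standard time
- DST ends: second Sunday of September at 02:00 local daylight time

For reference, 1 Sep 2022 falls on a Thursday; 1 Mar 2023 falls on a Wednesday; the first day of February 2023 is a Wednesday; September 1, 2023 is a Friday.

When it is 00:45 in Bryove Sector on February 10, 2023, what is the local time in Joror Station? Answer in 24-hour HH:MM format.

16:30

1 September 2022 is a Thursday, so the first Sunday is September 4.
1 March 2023 is a Wednesday, so the first Monday is March 6 and the second is March 13.
February 10, 2023 lies within the daylight-saving period (4 September 2022 – 13 March 2023), so Bryove Sector is on daylight time, UTC−05:45.
00:45 Bryove Sector + 5h45m = 06:30 UTC.
1 February 2023 is a Wednesday, so the first Sunday is February 5.
1 September 2023 is a Friday, so the first Sunday is September 3 and the second is September 10.
At the standard offset (UTC+09:00), 06:30 UTC + 9h = 15:30 Joror Station standard time.
The standard-time date in Joror Station, February 10, 2023, falls between 5 February and 10 September, so daylight saving is in effect and Joror Station is at UTC+10:00.
06:30 UTC + 10h = 16:30 Joror Station.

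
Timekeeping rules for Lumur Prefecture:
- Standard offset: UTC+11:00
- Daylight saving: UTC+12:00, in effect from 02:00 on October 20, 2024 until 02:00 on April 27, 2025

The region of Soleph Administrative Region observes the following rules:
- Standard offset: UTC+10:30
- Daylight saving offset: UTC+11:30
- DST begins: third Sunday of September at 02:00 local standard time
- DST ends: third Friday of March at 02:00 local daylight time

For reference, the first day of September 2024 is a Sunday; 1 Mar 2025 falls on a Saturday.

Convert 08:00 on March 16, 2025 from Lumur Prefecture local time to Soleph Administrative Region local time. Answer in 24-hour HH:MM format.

07:30

Daylight saving runs 20 October 2024 – 27 April 2025; March 16, 2025 is inside that window, so Lumur Prefecture is at UTC+12:00.
08:00 Lumur Prefecture − 12h = 20:00 UTC (rolling into the previous day, 15 March 2025).
1 September 2024 is a Sunday, so the first Sunday is September 1 and the third is September 15.
1 March 2025 is a Saturday, so the first Friday is March 7 and the third is March 21.
At the standard offset (UTC+10:30), 20:00 UTC + 10h30m = 06:30 Soleph Administrative Region standard time (rolling into the next day, 16 March 2025).
The standard-time date in Soleph Administrative Region, March 16, 2025, lies within the daylight-saving period (15 September 2024 – 21 March 2025), so Soleph Administrative Region is on daylight time, UTC+11:30.
20:00 UTC + 11h30m = 07:30 Soleph Administrative Region (rolling into the next day, 16 March 2025).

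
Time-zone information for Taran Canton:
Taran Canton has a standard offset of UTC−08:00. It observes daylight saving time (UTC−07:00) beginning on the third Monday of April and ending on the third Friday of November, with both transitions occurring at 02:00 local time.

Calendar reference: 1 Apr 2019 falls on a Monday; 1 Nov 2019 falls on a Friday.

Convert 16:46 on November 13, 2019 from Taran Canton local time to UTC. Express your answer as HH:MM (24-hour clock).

23:46

1 April 2019 is a Monday, so the first Monday is April 1 and the third is April 15.
1 November 2019 is a Friday, so the first Friday is November 1 and the third is November 15.
Daylight saving runs 15 April – 15 November; November 13, 2019 is inside that window, so Taran Canton is at UTC−07:00.
16:46 local + 7h = 23:46 UTC.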